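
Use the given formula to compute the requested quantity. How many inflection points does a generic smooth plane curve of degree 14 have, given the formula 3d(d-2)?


For a general smooth plane curve C of degree d, the inflection points are
the intersection of C with its Hessian curve, which has degree 3(d-2).
By Bezout, the total intersection number is d * 3(d-2) = 14 * 36 = 504.
For a general curve every flex is ordinary, so each contributes
multiplicity 1 to C·Hess(C), and the number of distinct inflection
points is 3d(d-2).
Inflection points = 3*14*(14-2) = 3*14*12 = 504

504


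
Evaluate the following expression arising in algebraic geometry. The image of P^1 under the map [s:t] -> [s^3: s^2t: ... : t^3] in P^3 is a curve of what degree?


The rational normal curve in P^3 is the image of P^1 under the 3-uple Veronese.
A general hyperplane in P^3 pulls back to a degree-3 form on P^1, which has 3 zeros,
so the curve meets a general hyperplane in 3 points. Degree = 3.

3


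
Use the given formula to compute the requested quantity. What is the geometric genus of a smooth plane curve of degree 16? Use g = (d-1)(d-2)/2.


Using the genus formula for smooth plane curves:
g = (d-1)(d-2)/2
g = (16-1)(16-2)/2
g = 15*14/2
g = 210/2 = 105

105


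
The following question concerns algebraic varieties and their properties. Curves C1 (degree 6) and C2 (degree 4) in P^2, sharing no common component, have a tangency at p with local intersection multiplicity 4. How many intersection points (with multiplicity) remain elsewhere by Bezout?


By Bezout's theorem, the total intersection number is d1 * d2.
Total = 6 * 4 = 24
Intersection multiplicity at p = 4
Remaining intersections = 24 - 4 = 20

20


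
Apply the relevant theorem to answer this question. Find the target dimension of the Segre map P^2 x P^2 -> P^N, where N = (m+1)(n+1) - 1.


The Segre embedding maps P^m x P^n into P^N via
all products of coordinates from each factor.
N = (m+1)(n+1) - 1
N = (2+1)(2+1) - 1
N = 3*3 - 1
N = 9 - 1 = 8

8


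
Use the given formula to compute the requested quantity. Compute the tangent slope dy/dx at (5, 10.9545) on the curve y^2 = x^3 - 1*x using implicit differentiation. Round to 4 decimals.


Using implicit differentiation of y^2 = x^3 - 1*x:
2y * dy/dx = 3x^2 - 1
dy/dx = (3x^2 - 1)/(2y)
Numerator: 3*5^2 - 1 = 74
Denominator: 2*10.9545 = 21.909
dy/dx = 74/21.909 = 3.3776

3.3776


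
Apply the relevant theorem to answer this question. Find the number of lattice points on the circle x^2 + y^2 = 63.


Systematically check integer values of x where x^2 <= 63.
For each valid x, check if 63 - x^2 is a perfect square.
Total integer solutions found: 0

0


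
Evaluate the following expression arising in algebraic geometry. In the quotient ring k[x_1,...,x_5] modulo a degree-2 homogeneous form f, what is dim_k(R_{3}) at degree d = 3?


For R = k[x_1,...,x_n]/(f) with f homogeneous of degree e:
The Hilbert series is (1 - t^e)/(1 - t)^n.
So h(d) = C(d+n-1, n-1) - C(d-e+n-1, n-1) for d >= e.
With n=5, e=2, d=3:
C(3+5-1, 5-1) = C(7, 4) = 35
C(3-2+5-1, 5-1) = C(5, 4) = 5
h(3) = 35 - 5 = 30

30


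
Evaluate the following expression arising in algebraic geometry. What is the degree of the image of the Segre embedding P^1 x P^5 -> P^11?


The degree of the Segre variety P^1 x P^5 is C(m+n, m).
= C(6, 1)
= 6

6


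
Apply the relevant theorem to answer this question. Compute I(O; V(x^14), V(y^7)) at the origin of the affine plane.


The intersection multiplicity of V(x^a) and V(y^b) at the origin is:
I(O; V(x^14), V(y^7)) = dim_k(k[x,y]/(x^14, y^7))
A basis for k[x,y]/(x^14, y^7) is the set of monomials x^i * y^j
where 0 <= i < 14 and 0 <= j < 7.
The number of such monomials is 14 * 7 = 98

98


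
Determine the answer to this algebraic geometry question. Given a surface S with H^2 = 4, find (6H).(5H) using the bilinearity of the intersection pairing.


Using bilinearity of the intersection pairing on a surface S:
(aH).(bH) = ab * (H.H)
We have H^2 = 4.
D.E = (6H).(5H) = 6*5*4
= 30*4
= 120

120


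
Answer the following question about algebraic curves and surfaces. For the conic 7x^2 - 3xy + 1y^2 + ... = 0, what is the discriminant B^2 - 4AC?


The discriminant of a conic Ax^2 + Bxy + Cy^2 + ... = 0 is B^2 - 4AC.
B^2 = (-3)^2 = 9
4AC = 4*7*1 = 28
Discriminant = 9 - 28 = -19

-19


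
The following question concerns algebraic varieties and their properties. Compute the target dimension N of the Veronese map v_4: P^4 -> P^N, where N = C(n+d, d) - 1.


The Veronese embedding v_d: P^n -> P^N maps each point to all
degree-d monomials in n+1 homogeneous coordinates.
N = C(n+d, d) - 1
N = C(4+4, 4) - 1
N = C(8, 4) - 1
C(8, 4) = 70
N = 70 - 1 = 69

69


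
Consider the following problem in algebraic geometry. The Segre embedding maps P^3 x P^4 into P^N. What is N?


The Segre embedding maps P^m x P^n into P^N via
all products of coordinates from each factor.
N = (m+1)(n+1) - 1
N = (3+1)(4+1) - 1
N = 4*5 - 1
N = 20 - 1 = 19

19


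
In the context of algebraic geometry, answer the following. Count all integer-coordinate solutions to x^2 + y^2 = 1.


Systematically check integer values of x where x^2 <= 1.
For each valid x, check if 1 - x^2 is a perfect square.
x=0: 1 - 0 = 1, sqrt = 1 (valid)
x=1: 1 - 1 = 0, sqrt = 0 (valid)
Total integer solutions found: 4

4


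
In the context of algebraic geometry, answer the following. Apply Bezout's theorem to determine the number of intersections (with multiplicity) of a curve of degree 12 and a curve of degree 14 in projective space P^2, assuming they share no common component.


Bezout's theorem states the intersection count equals the product of degrees.
Intersection count = 12 * 14 = 168

168


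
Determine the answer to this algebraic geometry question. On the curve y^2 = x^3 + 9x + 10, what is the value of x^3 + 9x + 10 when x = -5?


Compute x^3 + 9x + 10 at x = -5:
x^3 = (-5)^3 = -125
9*x = 9*(-5) = -45
Sum: -125 - 45 + 10 = -160

-160


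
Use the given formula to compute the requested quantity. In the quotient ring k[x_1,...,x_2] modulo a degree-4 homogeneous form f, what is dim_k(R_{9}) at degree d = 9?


For R = k[x_1,...,x_n]/(f) with f homogeneous of degree e:
The Hilbert series is (1 - t^e)/(1 - t)^n.
So h(d) = C(d+n-1, n-1) - C(d-e+n-1, n-1) for d >= e.
With n=2, e=4, d=9:
C(9+2-1, 2-1) = C(10, 1) = 10
C(9-4+2-1, 2-1) = C(6, 1) = 6
h(9) = 10 - 6 = 4

4


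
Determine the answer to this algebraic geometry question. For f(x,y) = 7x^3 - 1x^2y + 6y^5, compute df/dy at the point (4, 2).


df/dy = (-1)*x^2 + 5*6*y^4
At (4,2): (-1)*4^2 + 5*6*2^4
= -16 + 480
= 464

464


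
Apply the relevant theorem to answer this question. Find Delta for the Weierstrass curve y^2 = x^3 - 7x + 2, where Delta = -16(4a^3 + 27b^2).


Compute each component:
4a^3 = 4*(-7)^3 = 4*(-343) = -1372
27b^2 = 27*2^2 = 27*4 = 108
4a^3 + 27b^2 = -1372 + 108 = -1264
Delta = -16*(-1264) = 20224

20224


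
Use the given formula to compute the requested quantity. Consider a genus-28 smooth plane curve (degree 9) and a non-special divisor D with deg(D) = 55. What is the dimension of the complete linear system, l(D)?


First, compute the genus of a smooth plane curve of degree 9:
g = (d-1)(d-2)/2 = (9-1)(9-2)/2 = 28
For a non-special divisor D (i.e., h^1(D) = 0), Riemann-Roch gives:
l(D) = deg(D) - g + 1
Since deg(D) = 55 >= 2g - 1 = 55, D is non-special.
l(D) = 55 - 28 + 1 = 28

28


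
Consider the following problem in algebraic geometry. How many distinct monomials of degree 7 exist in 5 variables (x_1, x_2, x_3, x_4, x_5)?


The number of degree-7 monomials in 5 variables is C(d+n-1, n-1).
= C(7+5-1, 5-1) = C(11, 4)
= 330

330


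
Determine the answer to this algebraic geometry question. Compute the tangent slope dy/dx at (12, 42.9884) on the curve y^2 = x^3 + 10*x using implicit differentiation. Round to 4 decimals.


Using implicit differentiation of y^2 = x^3 + 10*x:
2y * dy/dx = 3x^2 + 10
dy/dx = (3x^2 + 10)/(2y)
Numerator: 3*12^2 + 10 = 442
Denominator: 2*42.9884 = 85.9768
dy/dx = 442/85.9768 = 5.1409

5.1409


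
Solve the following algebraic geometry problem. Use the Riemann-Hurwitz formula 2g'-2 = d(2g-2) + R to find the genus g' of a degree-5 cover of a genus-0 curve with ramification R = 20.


Riemann-Hurwitz formula: 2g' - 2 = d(2g - 2) + R
Given: d = 5, g = 0, R = 20
2g' - 2 = 5*(2*0 - 2) + 20
2g' - 2 = 5*(-2) + 20
2g' - 2 = -10 + 20 = 10
2g' = 12
g' = 6

6


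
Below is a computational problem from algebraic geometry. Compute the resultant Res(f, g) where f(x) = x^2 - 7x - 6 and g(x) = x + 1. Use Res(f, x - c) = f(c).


For Res(f, x - c), we evaluate f at x = c.
f(-1) = (-1)^2 - 7*(-1) - 6
= 1 + 7 - 6
= 8 - 6 = 2
Res(f, g) = 2

2


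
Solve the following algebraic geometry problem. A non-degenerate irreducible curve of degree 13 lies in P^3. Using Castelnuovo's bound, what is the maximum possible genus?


Castelnuovo's bound: write d - 1 = m(r-1) + epsilon with 0 <= epsilon < r-1.
d - 1 = 13 - 1 = 12
r - 1 = 3 - 1 = 2
12 = 6*2 + 0, so m = 6, epsilon = 0
pi(d, r) = m(m-1)(r-1)/2 + m*epsilon
= 6*5*2/2 + 6*0
= 60/2 + 0
= 30 + 0 = 30

30


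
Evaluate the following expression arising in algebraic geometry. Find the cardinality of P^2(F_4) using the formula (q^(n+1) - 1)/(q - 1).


P^2(F_4) has (q^(n+1) - 1)/(q - 1) points.
= 4^2 + 4^1 + 4^0
= 16 + 4 + 1
= 21

21


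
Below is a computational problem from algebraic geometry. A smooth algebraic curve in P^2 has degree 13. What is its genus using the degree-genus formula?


Using the genus formula for smooth plane curves:
g = (d-1)(d-2)/2
g = (13-1)(13-2)/2
g = 12*11/2
g = 132/2 = 66

66


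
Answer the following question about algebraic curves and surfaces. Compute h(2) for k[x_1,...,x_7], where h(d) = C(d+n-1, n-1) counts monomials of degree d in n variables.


The Hilbert function for the polynomial ring in 7 variables is:
h(d) = C(d+n-1, n-1)
h(2) = C(2+7-1, 7-1) = C(8, 6)
= 8! / (6! * 2!)
= 28

28


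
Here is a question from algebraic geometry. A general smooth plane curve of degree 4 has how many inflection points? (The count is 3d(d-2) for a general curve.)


For a general smooth plane curve C of degree d, the inflection points are
the intersection of C with its Hessian curve, which has degree 3(d-2).
By Bezout, the total intersection number is d * 3(d-2) = 4 * 6 = 24.
For a general curve every flex is ordinary, so each contributes
multiplicity 1 to C·Hess(C), and the number of distinct inflection
points is 3d(d-2).
Inflection points = 3*4*(4-2) = 3*4*2 = 24

24


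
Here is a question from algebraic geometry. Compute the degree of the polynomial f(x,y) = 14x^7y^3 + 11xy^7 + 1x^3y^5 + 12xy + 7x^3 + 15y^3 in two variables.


Examine each term for its total degree (sum of exponents).
  Term '14x^7y^3' has total degree 7+3 = 10.
  Term '11xy^7' has total degree 1+7 = 8.
  Term '1x^3y^5' has total degree 3+5 = 8.
  Term '12xy' has total degree 1+1 = 2.
  Term '7x^3' has total degree 3+0 = 3.
  Term '15y^3' has total degree 0+3 = 3.
The maximum total degree among all terms is 10.

10


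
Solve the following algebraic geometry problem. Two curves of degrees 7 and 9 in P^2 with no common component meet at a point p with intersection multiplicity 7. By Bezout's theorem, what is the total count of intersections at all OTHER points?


By Bezout's theorem, the total intersection number is d1 * d2.
Total = 7 * 9 = 63
Intersection multiplicity at p = 7
Remaining intersections = 63 - 7 = 56

56


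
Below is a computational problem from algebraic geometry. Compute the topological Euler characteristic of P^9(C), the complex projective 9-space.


The complex projective space P^9 has one cell in each even real dimension 0, 2, ..., 18.
The cohomology groups are H^{2k}(P^9) = Z for k = 0,...,9, and 0 otherwise.
Euler characteristic = sum of Betti numbers = 1 per even-dimensional cohomology group.
chi(P^9) = 9 + 1 = 10

10


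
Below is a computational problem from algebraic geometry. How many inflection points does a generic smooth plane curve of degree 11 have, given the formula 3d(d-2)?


For a general smooth plane curve C of degree d, the inflection points are
the intersection of C with its Hessian curve, which has degree 3(d-2).
By Bezout, the total intersection number is d * 3(d-2) = 11 * 27 = 297.
For a general curve every flex is ordinary, so each contributes
multiplicity 1 to C·Hess(C), and the number of distinct inflection
points is 3d(d-2).
Inflection points = 3*11*(11-2) = 3*11*9 = 297

297


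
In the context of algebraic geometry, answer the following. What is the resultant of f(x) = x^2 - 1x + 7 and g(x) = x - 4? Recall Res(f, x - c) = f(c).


For Res(f, x - c), we evaluate f at x = c.
f(4) = 4^2 - 1*4 + 7
= 16 - 4 + 7
= 12 + 7 = 19
Res(f, g) = 19

19


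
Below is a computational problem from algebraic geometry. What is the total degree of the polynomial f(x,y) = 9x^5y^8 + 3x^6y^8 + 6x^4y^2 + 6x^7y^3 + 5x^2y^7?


Examine each term for its total degree (sum of exponents).
  Term '9x^5y^8' has total degree 5+8 = 13.
  Term '3x^6y^8' has total degree 6+8 = 14.
  Term '6x^4y^2' has total degree 4+2 = 6.
  Term '6x^7y^3' has total degree 7+3 = 10.
  Term '5x^2y^7' has total degree 2+7 = 9.
The maximum total degree among all terms is 14.

14


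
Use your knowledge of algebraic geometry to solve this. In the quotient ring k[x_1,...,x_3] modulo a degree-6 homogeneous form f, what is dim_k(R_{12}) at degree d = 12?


For R = k[x_1,...,x_n]/(f) with f homogeneous of degree e:
The Hilbert series is (1 - t^e)/(1 - t)^n.
So h(d) = C(d+n-1, n-1) - C(d-e+n-1, n-1) for d >= e.
With n=3, e=6, d=12:
C(12+3-1, 3-1) = C(14, 2) = 91
C(12-6+3-1, 3-1) = C(8, 2) = 28
h(12) = 91 - 28 = 63

63


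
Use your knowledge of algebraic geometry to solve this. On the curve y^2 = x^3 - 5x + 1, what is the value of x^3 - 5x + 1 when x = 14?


Compute x^3 - 5x + 1 at x = 14:
x^3 = 14^3 = 2744
(-5)*x = (-5)*14 = -70
Sum: 2744 - 70 + 1 = 2675

2675


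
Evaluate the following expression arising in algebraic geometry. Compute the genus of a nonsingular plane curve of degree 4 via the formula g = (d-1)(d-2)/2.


Using the genus formula for smooth plane curves:
g = (d-1)(d-2)/2
g = (4-1)(4-2)/2
g = 3*2/2
g = 6/2 = 3

3


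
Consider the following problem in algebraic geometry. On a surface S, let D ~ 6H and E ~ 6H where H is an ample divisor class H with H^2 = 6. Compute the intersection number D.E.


Using bilinearity of the intersection pairing on a surface S:
(aH).(bH) = ab * (H.H)
We have H^2 = 6.
D.E = (6H).(6H) = 6*6*6
= 36*6
= 216

216


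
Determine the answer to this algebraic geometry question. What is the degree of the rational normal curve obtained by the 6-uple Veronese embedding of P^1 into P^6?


The rational normal curve in P^6 is the image of P^1 under the 6-uple Veronese.
A general hyperplane in P^6 pulls back to a degree-6 form on P^1, which has 6 zeros,
so the curve meets a general hyperplane in 6 points. Degree = 6.

6


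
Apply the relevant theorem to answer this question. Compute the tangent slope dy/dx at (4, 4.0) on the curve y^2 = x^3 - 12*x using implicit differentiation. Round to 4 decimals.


Using implicit differentiation of y^2 = x^3 - 12*x:
2y * dy/dx = 3x^2 - 12
dy/dx = (3x^2 - 12)/(2y)
Numerator: 3*4^2 - 12 = 36
Denominator: 2*4.0 = 8.0
dy/dx = 36/8.0 = 4.5000

4.5000


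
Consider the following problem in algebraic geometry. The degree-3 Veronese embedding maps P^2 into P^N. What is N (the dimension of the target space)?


The Veronese embedding v_d: P^n -> P^N maps each point to all
degree-d monomials in n+1 homogeneous coordinates.
N = C(n+d, d) - 1
N = C(2+3, 3) - 1
N = C(5, 3) - 1
C(5, 3) = 10
N = 10 - 1 = 9

9


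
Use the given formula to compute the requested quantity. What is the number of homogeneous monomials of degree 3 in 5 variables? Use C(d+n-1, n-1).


The number of degree-3 monomials in 5 variables is C(d+n-1, n-1).
= C(3+5-1, 5-1) = C(7, 4)
= 35

35


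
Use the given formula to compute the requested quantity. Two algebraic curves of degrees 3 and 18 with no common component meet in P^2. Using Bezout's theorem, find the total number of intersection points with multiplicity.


Bezout's theorem states the intersection count equals the product of degrees.
Intersection count = 3 * 18 = 54

54


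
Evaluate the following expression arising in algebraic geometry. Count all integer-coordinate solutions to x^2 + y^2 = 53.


Systematically check integer values of x where x^2 <= 53.
For each valid x, check if 53 - x^2 is a perfect square.
x=2: 53 - 4 = 49, sqrt = 7 (valid)
x=7: 53 - 49 = 4, sqrt = 2 (valid)
Total integer solutions found: 8

8


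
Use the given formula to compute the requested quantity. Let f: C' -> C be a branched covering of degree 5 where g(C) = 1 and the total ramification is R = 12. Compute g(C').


Riemann-Hurwitz formula: 2g' - 2 = d(2g - 2) + R
Given: d = 5, g = 1, R = 12
2g' - 2 = 5*(2*1 - 2) + 12
2g' - 2 = 5*0 + 12
2g' - 2 = 0 + 12 = 12
2g' = 14
g' = 7

7


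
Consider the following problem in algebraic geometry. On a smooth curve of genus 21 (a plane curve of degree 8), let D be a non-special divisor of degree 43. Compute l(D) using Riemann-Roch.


First, compute the genus of a smooth plane curve of degree 8:
g = (d-1)(d-2)/2 = (8-1)(8-2)/2 = 21
For a non-special divisor D (i.e., h^1(D) = 0), Riemann-Roch gives:
l(D) = deg(D) - g + 1
Since deg(D) = 43 >= 2g - 1 = 41, D is non-special.
l(D) = 43 - 21 + 1 = 23

23


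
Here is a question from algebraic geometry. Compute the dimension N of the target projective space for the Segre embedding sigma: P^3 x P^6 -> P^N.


The Segre embedding maps P^m x P^n into P^N via
all products of coordinates from each factor.
N = (m+1)(n+1) - 1
N = (3+1)(6+1) - 1
N = 4*7 - 1
N = 28 - 1 = 27

27


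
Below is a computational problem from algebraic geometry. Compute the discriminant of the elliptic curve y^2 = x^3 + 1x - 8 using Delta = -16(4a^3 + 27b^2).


Compute each component:
4a^3 = 4*1^3 = 4*1 = 4
27b^2 = 27*(-8)^2 = 27*64 = 1728
4a^3 + 27b^2 = 4 + 1728 = 1732
Delta = -16*1732 = -27712

-27712


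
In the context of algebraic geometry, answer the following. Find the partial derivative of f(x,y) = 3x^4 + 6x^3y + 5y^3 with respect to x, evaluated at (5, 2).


df/dx = 4*3*x^3 + 3*6*x^2*y
At (5,2): 4*3*5^3 + 3*6*5^2*2
= 1500 + 900
= 2400

2400


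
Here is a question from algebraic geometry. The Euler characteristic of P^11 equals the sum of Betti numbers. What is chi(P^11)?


The complex projective space P^11 has one cell in each even real dimension 0, 2, ..., 22.
The cohomology groups are H^{2k}(P^11) = Z for k = 0,...,11, and 0 otherwise.
Euler characteristic = sum of Betti numbers = 1 per even-dimensional cohomology group.
chi(P^11) = 11 + 1 = 12

12


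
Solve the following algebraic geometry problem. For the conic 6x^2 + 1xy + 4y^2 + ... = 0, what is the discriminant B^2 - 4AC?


The discriminant of a conic Ax^2 + Bxy + Cy^2 + ... = 0 is B^2 - 4AC.
B^2 = 1^2 = 1
4AC = 4*6*4 = 96
Discriminant = 1 - 96 = -95

-95


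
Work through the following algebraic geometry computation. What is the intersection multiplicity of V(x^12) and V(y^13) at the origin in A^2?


The intersection multiplicity of V(x^a) and V(y^b) at the origin is:
I(O; V(x^12), V(y^13)) = dim_k(k[x,y]/(x^12, y^13))
A basis for k[x,y]/(x^12, y^13) is the set of monomials x^i * y^j
where 0 <= i < 12 and 0 <= j < 13.
The number of such monomials is 12 * 13 = 156

156


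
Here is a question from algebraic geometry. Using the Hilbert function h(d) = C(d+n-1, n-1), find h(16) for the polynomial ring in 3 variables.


The Hilbert function for the polynomial ring in 3 variables is:
h(d) = C(d+n-1, n-1)
h(16) = C(16+3-1, 3-1) = C(18, 2)
= 18! / (2! * 16!)
= 153

153


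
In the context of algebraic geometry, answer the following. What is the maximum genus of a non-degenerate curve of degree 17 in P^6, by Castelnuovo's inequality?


Castelnuovo's bound: write d - 1 = m(r-1) + epsilon with 0 <= epsilon < r-1.
d - 1 = 17 - 1 = 16
r - 1 = 6 - 1 = 5
16 = 3*5 + 1, so m = 3, epsilon = 1
pi(d, r) = m(m-1)(r-1)/2 + m*epsilon
= 3*2*5/2 + 3*1
= 30/2 + 3
= 15 + 3 = 18

18


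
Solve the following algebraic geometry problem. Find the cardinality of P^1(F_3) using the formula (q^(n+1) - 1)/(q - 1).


P^1(F_3) has (q^(n+1) - 1)/(q - 1) points.
= 3^1 + 3^0
= 3 + 1
= 4

4


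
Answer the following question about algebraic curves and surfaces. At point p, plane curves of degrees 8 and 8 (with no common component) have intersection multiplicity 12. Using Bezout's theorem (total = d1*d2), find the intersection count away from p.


By Bezout's theorem, the total intersection number is d1 * d2.
Total = 8 * 8 = 64
Intersection multiplicity at p = 12
Remaining intersections = 64 - 12 = 52

52


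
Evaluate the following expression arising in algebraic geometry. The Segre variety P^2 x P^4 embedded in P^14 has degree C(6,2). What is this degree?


The degree of the Segre variety P^2 x P^4 is C(m+n, m).
= C(6, 2)
= 15

15


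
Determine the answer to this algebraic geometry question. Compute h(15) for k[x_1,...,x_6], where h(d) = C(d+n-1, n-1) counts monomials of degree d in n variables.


The Hilbert function for the polynomial ring in 6 variables is:
h(d) = C(d+n-1, n-1)
h(15) = C(15+6-1, 6-1) = C(20, 5)
= 20! / (5! * 15!)
= 15504

15504


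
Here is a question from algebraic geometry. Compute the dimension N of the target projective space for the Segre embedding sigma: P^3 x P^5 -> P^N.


The Segre embedding maps P^m x P^n into P^N via
all products of coordinates from each factor.
N = (m+1)(n+1) - 1
N = (3+1)(5+1) - 1
N = 4*6 - 1
N = 24 - 1 = 23

23


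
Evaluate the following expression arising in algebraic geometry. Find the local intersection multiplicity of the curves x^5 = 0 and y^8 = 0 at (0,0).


The intersection multiplicity of V(x^a) and V(y^b) at the origin is:
I(O; V(x^5), V(y^8)) = dim_k(k[x,y]/(x^5, y^8))
A basis for k[x,y]/(x^5, y^8) is the set of monomials x^i * y^j
where 0 <= i < 5 and 0 <= j < 8.
The number of such monomials is 5 * 8 = 40

40


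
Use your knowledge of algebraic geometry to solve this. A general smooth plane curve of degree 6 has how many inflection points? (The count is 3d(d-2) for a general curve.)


For a general smooth plane curve C of degree d, the inflection points are
the intersection of C with its Hessian curve, which has degree 3(d-2).
By Bezout, the total intersection number is d * 3(d-2) = 6 * 12 = 72.
For a general curve every flex is ordinary, so each contributes
multiplicity 1 to C·Hess(C), and the number of distinct inflection
points is 3d(d-2).
Inflection points = 3*6*(6-2) = 3*6*4 = 72

72


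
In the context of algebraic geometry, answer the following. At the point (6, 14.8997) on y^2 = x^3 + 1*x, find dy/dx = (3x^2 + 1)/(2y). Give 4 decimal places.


Using implicit differentiation of y^2 = x^3 + 1*x:
2y * dy/dx = 3x^2 + 1
dy/dx = (3x^2 + 1)/(2y)
Numerator: 3*6^2 + 1 = 109
Denominator: 2*14.8997 = 29.7994
dy/dx = 109/29.7994 = 3.6578

3.6578


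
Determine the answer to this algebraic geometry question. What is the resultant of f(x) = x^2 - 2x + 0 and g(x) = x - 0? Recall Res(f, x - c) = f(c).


For Res(f, x - c), we evaluate f at x = c.
f(0) = 0^2 - 2*0 + 0
= 0 + 0 + 0
= 0 + 0 = 0
Res(f, g) = 0

0


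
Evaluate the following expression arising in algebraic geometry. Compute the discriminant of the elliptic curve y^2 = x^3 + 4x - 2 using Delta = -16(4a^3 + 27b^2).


Compute each component:
4a^3 = 4*4^3 = 4*64 = 256
27b^2 = 27*(-2)^2 = 27*4 = 108
4a^3 + 27b^2 = 256 + 108 = 364
Delta = -16*364 = -5824

-5824


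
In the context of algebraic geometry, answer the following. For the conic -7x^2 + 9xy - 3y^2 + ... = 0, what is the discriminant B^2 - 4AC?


The discriminant of a conic Ax^2 + Bxy + Cy^2 + ... = 0 is B^2 - 4AC.
B^2 = 9^2 = 81
4AC = 4*(-7)*(-3) = 84
Discriminant = 81 - 84 = -3

-3


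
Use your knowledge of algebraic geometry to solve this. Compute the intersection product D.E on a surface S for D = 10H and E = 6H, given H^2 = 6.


Using bilinearity of the intersection pairing on a surface S:
(aH).(bH) = ab * (H.H)
We have H^2 = 6.
D.E = (10H).(6H) = 10*6*6
= 60*6
= 360

360


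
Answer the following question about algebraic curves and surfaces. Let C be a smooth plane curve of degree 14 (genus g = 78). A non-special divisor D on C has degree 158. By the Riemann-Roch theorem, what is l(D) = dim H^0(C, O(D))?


First, compute the genus of a smooth plane curve of degree 14:
g = (d-1)(d-2)/2 = (14-1)(14-2)/2 = 78
For a non-special divisor D (i.e., h^1(D) = 0), Riemann-Roch gives:
l(D) = deg(D) - g + 1
Since deg(D) = 158 >= 2g - 1 = 155, D is non-special.
l(D) = 158 - 78 + 1 = 81

81


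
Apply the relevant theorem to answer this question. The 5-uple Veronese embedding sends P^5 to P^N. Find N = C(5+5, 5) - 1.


The Veronese embedding v_d: P^n -> P^N maps each point to all
degree-d monomials in n+1 homogeneous coordinates.
N = C(n+d, d) - 1
N = C(5+5, 5) - 1
N = C(10, 5) - 1
C(10, 5) = 252
N = 252 - 1 = 251

251


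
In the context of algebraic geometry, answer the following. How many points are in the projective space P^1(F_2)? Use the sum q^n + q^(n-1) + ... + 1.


P^1(F_2) has (q^(n+1) - 1)/(q - 1) points.
= 2^1 + 2^0
= 2 + 1
= 3

3


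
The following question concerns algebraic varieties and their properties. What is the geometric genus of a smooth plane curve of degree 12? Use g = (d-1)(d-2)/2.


Using the genus formula for smooth plane curves:
g = (d-1)(d-2)/2
g = (12-1)(12-2)/2
g = 11*10/2
g = 110/2 = 55

55


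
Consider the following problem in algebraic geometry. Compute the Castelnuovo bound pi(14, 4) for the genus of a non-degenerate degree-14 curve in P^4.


Castelnuovo's bound: write d - 1 = m(r-1) + epsilon with 0 <= epsilon < r-1.
d - 1 = 14 - 1 = 13
r - 1 = 4 - 1 = 3
13 = 4*3 + 1, so m = 4, epsilon = 1
pi(d, r) = m(m-1)(r-1)/2 + m*epsilon
= 4*3*3/2 + 4*1
= 36/2 + 4
= 18 + 4 = 22

22


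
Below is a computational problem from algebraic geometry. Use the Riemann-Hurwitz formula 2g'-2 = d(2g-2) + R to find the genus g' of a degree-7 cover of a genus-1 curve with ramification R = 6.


Riemann-Hurwitz formula: 2g' - 2 = d(2g - 2) + R
Given: d = 7, g = 1, R = 6
2g' - 2 = 7*(2*1 - 2) + 6
2g' - 2 = 7*0 + 6
2g' - 2 = 0 + 6 = 6
2g' = 8
g' = 4

4


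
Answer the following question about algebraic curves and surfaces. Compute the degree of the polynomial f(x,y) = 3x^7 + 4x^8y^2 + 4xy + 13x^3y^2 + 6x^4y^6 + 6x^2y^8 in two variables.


Examine each term for its total degree (sum of exponents).
  Term '3x^7' has total degree 7+0 = 7.
  Term '4x^8y^2' has total degree 8+2 = 10.
  Term '4xy' has total degree 1+1 = 2.
  Term '13x^3y^2' has total degree 3+2 = 5.
  Term '6x^4y^6' has total degree 4+6 = 10.
  Term '6x^2y^8' has total degree 2+8 = 10.
The maximum total degree among all terms is 10.

10


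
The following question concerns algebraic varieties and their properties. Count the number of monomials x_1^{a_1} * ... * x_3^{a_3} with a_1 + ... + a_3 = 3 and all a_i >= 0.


The number of degree-3 monomials in 3 variables is C(d+n-1, n-1).
= C(3+3-1, 3-1) = C(5, 2)
= 10

10


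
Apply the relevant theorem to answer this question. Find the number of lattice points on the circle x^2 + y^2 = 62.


Systematically check integer values of x where x^2 <= 62.
For each valid x, check if 62 - x^2 is a perfect square.
Total integer solutions found: 0

0


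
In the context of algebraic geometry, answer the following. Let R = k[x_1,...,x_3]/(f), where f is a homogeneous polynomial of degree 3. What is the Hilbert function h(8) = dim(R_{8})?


For R = k[x_1,...,x_n]/(f) with f homogeneous of degree e:
The Hilbert series is (1 - t^e)/(1 - t)^n.
So h(d) = C(d+n-1, n-1) - C(d-e+n-1, n-1) for d >= e.
With n=3, e=3, d=8:
C(8+3-1, 3-1) = C(10, 2) = 45
C(8-3+3-1, 3-1) = C(7, 2) = 21
h(8) = 45 - 21 = 24

24


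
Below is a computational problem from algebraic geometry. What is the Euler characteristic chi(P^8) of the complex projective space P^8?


The complex projective space P^8 has one cell in each even real dimension 0, 2, ..., 16.
The cohomology groups are H^{2k}(P^8) = Z for k = 0,...,8, and 0 otherwise.
Euler characteristic = sum of Betti numbers = 1 per even-dimensional cohomology group.
chi(P^8) = 8 + 1 = 9

9


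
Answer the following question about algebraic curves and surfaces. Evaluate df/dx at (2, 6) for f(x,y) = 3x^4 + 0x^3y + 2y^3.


df/dx = 4*3*x^3 + 3*0*x^2*y
At (2,6): 4*3*2^3 + 3*0*2^2*6
= 96 + 0
= 96

96


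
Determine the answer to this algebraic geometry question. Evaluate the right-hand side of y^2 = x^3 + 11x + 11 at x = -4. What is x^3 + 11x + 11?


Compute x^3 + 11x + 11 at x = -4:
x^3 = (-4)^3 = -64
11*x = 11*(-4) = -44
Sum: -64 - 44 + 11 = -97

-97


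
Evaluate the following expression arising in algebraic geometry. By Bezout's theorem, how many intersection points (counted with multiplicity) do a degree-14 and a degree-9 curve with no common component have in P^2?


Bezout's theorem states the intersection count equals the product of degrees.
Intersection count = 14 * 9 = 126

126


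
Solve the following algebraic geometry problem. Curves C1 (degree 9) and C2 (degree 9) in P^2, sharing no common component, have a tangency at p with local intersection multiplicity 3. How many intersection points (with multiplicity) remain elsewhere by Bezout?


By Bezout's theorem, the total intersection number is d1 * d2.
Total = 9 * 9 = 81
Intersection multiplicity at p = 3
Remaining intersections = 81 - 3 = 78

78


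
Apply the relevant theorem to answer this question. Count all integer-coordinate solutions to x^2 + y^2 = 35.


Systematically check integer values of x where x^2 <= 35.
For each valid x, check if 35 - x^2 is a perfect square.
Total integer solutions found: 0

0


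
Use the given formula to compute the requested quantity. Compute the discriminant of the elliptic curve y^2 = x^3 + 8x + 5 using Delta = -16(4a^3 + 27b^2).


Compute each component:
4a^3 = 4*8^3 = 4*512 = 2048
27b^2 = 27*5^2 = 27*25 = 675
4a^3 + 27b^2 = 2048 + 675 = 2723
Delta = -16*2723 = -43568

-43568


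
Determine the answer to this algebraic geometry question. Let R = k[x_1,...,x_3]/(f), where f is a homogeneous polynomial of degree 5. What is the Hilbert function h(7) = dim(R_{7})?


For R = k[x_1,...,x_n]/(f) with f homogeneous of degree e:
The Hilbert series is (1 - t^e)/(1 - t)^n.
So h(d) = C(d+n-1, n-1) - C(d-e+n-1, n-1) for d >= e.
With n=3, e=5, d=7:
C(7+3-1, 3-1) = C(9, 2) = 36
C(7-5+3-1, 3-1) = C(4, 2) = 6
h(7) = 36 - 6 = 30

30


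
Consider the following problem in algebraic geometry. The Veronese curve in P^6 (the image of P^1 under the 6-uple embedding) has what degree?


The rational normal curve in P^6 is the image of P^1 under the 6-uple Veronese.
A general hyperplane in P^6 pulls back to a degree-6 form on P^1, which has 6 zeros,
so the curve meets a general hyperplane in 6 points. Degree = 6.

6


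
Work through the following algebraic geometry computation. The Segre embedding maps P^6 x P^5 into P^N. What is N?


The Segre embedding maps P^m x P^n into P^N via
all products of coordinates from each factor.
N = (m+1)(n+1) - 1
N = (6+1)(5+1) - 1
N = 7*6 - 1
N = 42 - 1 = 41

41


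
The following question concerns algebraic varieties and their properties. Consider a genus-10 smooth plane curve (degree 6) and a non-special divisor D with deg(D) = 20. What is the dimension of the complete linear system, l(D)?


First, compute the genus of a smooth plane curve of degree 6:
g = (d-1)(d-2)/2 = (6-1)(6-2)/2 = 10
For a non-special divisor D (i.e., h^1(D) = 0), Riemann-Roch gives:
l(D) = deg(D) - g + 1
Since deg(D) = 20 >= 2g - 1 = 19, D is non-special.
l(D) = 20 - 10 + 1 = 11

11


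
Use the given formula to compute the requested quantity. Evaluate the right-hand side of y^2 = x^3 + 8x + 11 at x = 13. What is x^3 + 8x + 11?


Compute x^3 + 8x + 11 at x = 13:
x^3 = 13^3 = 2197
8*x = 8*13 = 104
Sum: 2197 + 104 + 11 = 2312

2312


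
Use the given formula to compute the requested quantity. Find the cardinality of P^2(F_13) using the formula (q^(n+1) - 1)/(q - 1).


P^2(F_13) has (q^(n+1) - 1)/(q - 1) points.
= 13^2 + 13^1 + 13^0
= 169 + 13 + 1
= 183

183


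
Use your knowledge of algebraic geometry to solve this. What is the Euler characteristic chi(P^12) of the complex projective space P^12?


The complex projective space P^12 has one cell in each even real dimension 0, 2, ..., 24.
The cohomology groups are H^{2k}(P^12) = Z for k = 0,...,12, and 0 otherwise.
Euler characteristic = sum of Betti numbers = 1 per even-dimensional cohomology group.
chi(P^12) = 12 + 1 = 13

13


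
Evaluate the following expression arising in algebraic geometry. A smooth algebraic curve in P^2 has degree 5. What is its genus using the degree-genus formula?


Using the genus formula for smooth plane curves:
g = (d-1)(d-2)/2
g = (5-1)(5-2)/2
g = 4*3/2
g = 12/2 = 6

6


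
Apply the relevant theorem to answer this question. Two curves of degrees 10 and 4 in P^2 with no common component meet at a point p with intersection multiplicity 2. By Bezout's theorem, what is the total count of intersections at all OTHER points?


By Bezout's theorem, the total intersection number is d1 * d2.
Total = 10 * 4 = 40
Intersection multiplicity at p = 2
Remaining intersections = 40 - 2 = 38

38


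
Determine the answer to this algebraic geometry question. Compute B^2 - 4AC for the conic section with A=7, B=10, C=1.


The discriminant of a conic Ax^2 + Bxy + Cy^2 + ... = 0 is B^2 - 4AC.
B^2 = 10^2 = 100
4AC = 4*7*1 = 28
Discriminant = 100 - 28 = 72

72


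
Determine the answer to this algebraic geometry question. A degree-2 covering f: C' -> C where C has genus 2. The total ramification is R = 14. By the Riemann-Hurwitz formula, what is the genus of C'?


Riemann-Hurwitz formula: 2g' - 2 = d(2g - 2) + R
Given: d = 2, g = 2, R = 14
2g' - 2 = 2*(2*2 - 2) + 14
2g' - 2 = 2*2 + 14
2g' - 2 = 4 + 14 = 18
2g' = 20
g' = 10

10


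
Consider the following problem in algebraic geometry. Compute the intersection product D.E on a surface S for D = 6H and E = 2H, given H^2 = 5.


Using bilinearity of the intersection pairing on a surface S:
(aH).(bH) = ab * (H.H)
We have H^2 = 5.
D.E = (6H).(2H) = 6*2*5
= 12*5
= 60

60


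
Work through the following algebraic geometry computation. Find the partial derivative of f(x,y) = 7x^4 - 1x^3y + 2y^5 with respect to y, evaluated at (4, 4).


df/dy = (-1)*x^3 + 5*2*y^4
At (4,4): (-1)*4^3 + 5*2*4^4
= -64 + 2560
= 2496

2496


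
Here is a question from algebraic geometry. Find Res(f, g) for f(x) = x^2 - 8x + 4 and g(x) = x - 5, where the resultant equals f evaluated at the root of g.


For Res(f, x - c), we evaluate f at x = c.
f(5) = 5^2 - 8*5 + 4
= 25 - 40 + 4
= -15 + 4 = -11
Res(f, g) = -11

-11


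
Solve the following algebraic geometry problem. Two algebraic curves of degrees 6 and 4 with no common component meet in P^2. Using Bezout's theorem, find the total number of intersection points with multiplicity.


Bezout's theorem states the intersection count equals the product of degrees.
Intersection count = 6 * 4 = 24

24


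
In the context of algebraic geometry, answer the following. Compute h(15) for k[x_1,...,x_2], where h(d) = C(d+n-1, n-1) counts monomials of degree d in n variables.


The Hilbert function for the polynomial ring in 2 variables is:
h(d) = C(d+n-1, n-1)
h(15) = C(15+2-1, 2-1) = C(16, 1)
= 16! / (1! * 15!)
= 16

16


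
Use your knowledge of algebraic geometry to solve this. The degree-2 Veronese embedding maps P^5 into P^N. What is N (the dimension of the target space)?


The Veronese embedding v_d: P^n -> P^N maps each point to all
degree-d monomials in n+1 homogeneous coordinates.
N = C(n+d, d) - 1
N = C(5+2, 2) - 1
N = C(7, 2) - 1
C(7, 2) = 21
N = 21 - 1 = 20

20


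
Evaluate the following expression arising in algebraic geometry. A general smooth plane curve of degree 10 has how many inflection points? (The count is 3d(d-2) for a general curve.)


For a general smooth plane curve C of degree d, the inflection points are
the intersection of C with its Hessian curve, which has degree 3(d-2).
By Bezout, the total intersection number is d * 3(d-2) = 10 * 24 = 240.
For a general curve every flex is ordinary, so each contributes
multiplicity 1 to C·Hess(C), and the number of distinct inflection
points is 3d(d-2).
Inflection points = 3*10*(10-2) = 3*10*8 = 240

240


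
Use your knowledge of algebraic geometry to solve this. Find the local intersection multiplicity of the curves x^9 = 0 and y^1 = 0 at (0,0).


The intersection multiplicity of V(x^a) and V(y^b) at the origin is:
I(O; V(x^9), V(y^1)) = dim_k(k[x,y]/(x^9, y^1))
A basis for k[x,y]/(x^9, y^1) is the set of monomials x^i * y^j
where 0 <= i < 9 and 0 <= j < 1.
The number of such monomials is 9 * 1 = 9

9


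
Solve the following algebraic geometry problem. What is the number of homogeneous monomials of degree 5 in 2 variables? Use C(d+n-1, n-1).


The number of degree-5 monomials in 2 variables is C(d+n-1, n-1).
= C(5+2-1, 2-1) = C(6, 1)
= 6

6


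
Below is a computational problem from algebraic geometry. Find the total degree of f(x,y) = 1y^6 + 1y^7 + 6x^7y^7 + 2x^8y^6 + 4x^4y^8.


Examine each term for its total degree (sum of exponents).
  Term '1y^6' has total degree 0+6 = 6.
  Term '1y^7' has total degree 0+7 = 7.
  Term '6x^7y^7' has total degree 7+7 = 14.
  Term '2x^8y^6' has total degree 8+6 = 14.
  Term '4x^4y^8' has total degree 4+8 = 12.
The maximum total degree among all terms is 14.

14


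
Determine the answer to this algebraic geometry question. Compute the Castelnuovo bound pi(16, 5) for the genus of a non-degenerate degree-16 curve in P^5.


Castelnuovo's bound: write d - 1 = m(r-1) + epsilon with 0 <= epsilon < r-1.
d - 1 = 16 - 1 = 15
r - 1 = 5 - 1 = 4
15 = 3*4 + 3, so m = 3, epsilon = 3
pi(d, r) = m(m-1)(r-1)/2 + m*epsilon
= 3*2*4/2 + 3*3
= 24/2 + 9
= 12 + 9 = 21

21


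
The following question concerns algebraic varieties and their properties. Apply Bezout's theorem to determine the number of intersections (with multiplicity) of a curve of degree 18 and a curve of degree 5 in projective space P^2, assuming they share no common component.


Bezout's theorem states the intersection count equals the product of degrees.
Intersection count = 18 * 5 = 90

90


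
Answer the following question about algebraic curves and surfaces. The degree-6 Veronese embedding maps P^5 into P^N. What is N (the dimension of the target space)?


The Veronese embedding v_d: P^n -> P^N maps each point to all
degree-d monomials in n+1 homogeneous coordinates.
N = C(n+d, d) - 1
N = C(5+6, 6) - 1
N = C(11, 6) - 1
C(11, 6) = 462
N = 462 - 1 = 461

461


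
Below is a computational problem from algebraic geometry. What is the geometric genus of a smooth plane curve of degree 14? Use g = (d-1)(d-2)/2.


Using the genus formula for smooth plane curves:
g = (d-1)(d-2)/2
g = (14-1)(14-2)/2
g = 13*12/2
g = 156/2 = 78

78


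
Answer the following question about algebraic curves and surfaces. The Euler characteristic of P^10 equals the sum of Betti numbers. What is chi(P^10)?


The complex projective space P^10 has one cell in each even real dimension 0, 2, ..., 20.
The cohomology groups are H^{2k}(P^10) = Z for k = 0,...,10, and 0 otherwise.
Euler characteristic = sum of Betti numbers = 1 per even-dimensional cohomology group.
chi(P^10) = 10 + 1 = 11

11


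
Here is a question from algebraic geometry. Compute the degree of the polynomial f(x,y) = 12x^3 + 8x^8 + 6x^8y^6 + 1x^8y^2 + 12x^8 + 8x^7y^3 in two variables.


Examine each term for its total degree (sum of exponents).
  Term '12x^3' has total degree 3+0 = 3.
  Term '8x^8' has total degree 8+0 = 8.
  Term '6x^8y^6' has total degree 8+6 = 14.
  Term '1x^8y^2' has total degree 8+2 = 10.
  Term '12x^8' has total degree 8+0 = 8.
  Term '8x^7y^3' has total degree 7+3 = 10.
The maximum total degree among all terms is 14.

14
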